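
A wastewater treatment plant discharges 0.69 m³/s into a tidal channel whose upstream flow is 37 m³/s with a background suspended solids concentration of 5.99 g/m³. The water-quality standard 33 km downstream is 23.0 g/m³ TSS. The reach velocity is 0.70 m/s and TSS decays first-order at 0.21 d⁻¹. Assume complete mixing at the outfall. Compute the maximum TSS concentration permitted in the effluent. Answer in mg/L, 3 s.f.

Travel time to the compliance point: t = 3.3e+04/0.70 = 4.714e+04 s = 0.5456 d; decay factor exp(−0.21·0.5456) = 0.8917.
So the concentration just after mixing may be at most 23/0.8917 = 25.79 mg/L.
Mass balance: 25.79·37.69 = 0.69·Cₑ + 37·5.99.
Cₑ = (972.1 − 221.6) / 0.69 = 1088 mg/L.

1090 mg/L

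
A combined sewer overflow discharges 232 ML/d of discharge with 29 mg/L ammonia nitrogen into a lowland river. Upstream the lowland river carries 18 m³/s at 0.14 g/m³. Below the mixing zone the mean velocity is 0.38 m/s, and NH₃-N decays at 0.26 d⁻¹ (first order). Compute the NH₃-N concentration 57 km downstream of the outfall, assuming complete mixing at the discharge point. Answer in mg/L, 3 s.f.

2.47 mg/L

232 ML/d = 2.685 m³/s.
After complete mixing, C₀ = (2.685·29 + 18·0.14) / 20.69 = 3.886 mg/L.
Travel time t = 5.7e+04 m / 0.38 m/s = 1.5e+05 s = 1.736 d.
C = 3.886·exp(−0.26·1.736) = 3.886·0.6367 = 2.475 mg/L.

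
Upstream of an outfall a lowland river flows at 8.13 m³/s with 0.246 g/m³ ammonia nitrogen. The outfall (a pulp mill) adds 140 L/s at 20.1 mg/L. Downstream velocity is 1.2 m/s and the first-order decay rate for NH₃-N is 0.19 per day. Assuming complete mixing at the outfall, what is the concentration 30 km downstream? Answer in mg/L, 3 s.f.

140 L/s = 0.14 m³/s.
After complete mixing, C₀ = (0.14·20.1 + 8.13·0.246) / 8.27 = 0.5821 mg/L.
Travel time t = 3e+04 m / 1.2 m/s = 2.5e+04 s = 0.2894 d.
C = 0.5821·exp(−0.19·0.2894) = 0.5821·0.9465 = 0.551 mg/L.

0.551 mg/L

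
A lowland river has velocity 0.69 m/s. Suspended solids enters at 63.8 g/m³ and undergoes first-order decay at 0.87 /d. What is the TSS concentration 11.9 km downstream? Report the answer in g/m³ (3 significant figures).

53.6 g/m³

Travel time t = 11.9 km / 0.69 m/s = 1.19e+04/0.69 = 1.725e+04 s = 0.1996 d.
First-order decay: C = 63.8·exp(−0.87·0.1996) = 63.8·0.8406 = 53.63 g/m³.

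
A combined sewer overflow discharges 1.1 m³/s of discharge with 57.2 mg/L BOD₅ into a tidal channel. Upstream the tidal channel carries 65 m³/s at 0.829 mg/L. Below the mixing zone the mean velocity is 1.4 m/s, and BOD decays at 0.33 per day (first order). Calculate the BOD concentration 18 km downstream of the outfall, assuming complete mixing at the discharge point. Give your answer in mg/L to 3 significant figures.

After complete mixing, C₀ = (1.1·57.2 + 65·0.829) / 66.1 = 1.767 mg/L.
Travel time t = 1.8e+04 m / 1.4 m/s = 1.286e+04 s = 0.1488 d.
C = 1.767·exp(−0.33·0.1488) = 1.767·0.9521 = 1.682 mg/L.

1.68 mg/L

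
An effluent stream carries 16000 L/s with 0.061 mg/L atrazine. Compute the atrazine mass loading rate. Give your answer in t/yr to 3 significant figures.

16000 L/s = 16 m³/s.
Mass flux = Q·C = 16 m³/s × 0.061 g/m³ = 0.976 g/s.
= 0.976 g/s × 31.56 = 30.8 t/yr.

30.8 t/yr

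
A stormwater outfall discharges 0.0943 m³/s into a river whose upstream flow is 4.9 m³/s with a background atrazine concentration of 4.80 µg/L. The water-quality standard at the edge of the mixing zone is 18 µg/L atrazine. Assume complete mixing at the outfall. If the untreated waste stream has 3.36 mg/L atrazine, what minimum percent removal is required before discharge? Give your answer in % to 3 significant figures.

79.1 %

4.80 µg/L = 0.0048 mg/L.
18 µg/L = 0.018 mg/L.
Mass balance: 0.018·4.994 = 0.0943·Cₑ + 4.9·0.0048.
Cₑ = (0.0899 − 0.02352) / 0.0943 = 0.7039 mg/L.
Required removal = 1 − 0.7039/3.36 = 79.05 %.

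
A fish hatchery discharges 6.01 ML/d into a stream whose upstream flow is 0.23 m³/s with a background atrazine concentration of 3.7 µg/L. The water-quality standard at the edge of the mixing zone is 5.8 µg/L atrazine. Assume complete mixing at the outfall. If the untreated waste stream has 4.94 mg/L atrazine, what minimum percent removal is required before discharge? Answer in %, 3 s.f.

6.01 ML/d = 0.06956 m³/s.
3.7 µg/L = 0.0037 mg/L.
5.8 µg/L = 0.0058 mg/L.
Mass balance: 0.0058·0.2996 = 0.06956·Cₑ + 0.23·0.0037.
Cₑ = (0.001737 − 0.000851) / 0.06956 = 0.01274 mg/L.
Required removal = 1 − 0.01274/4.94 = 99.74 %.

99.7 %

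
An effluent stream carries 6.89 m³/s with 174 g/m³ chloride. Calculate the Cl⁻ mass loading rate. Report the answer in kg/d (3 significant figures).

104000 kg/d

Mass flux = Q·C = 6.89 m³/s × 174 g/m³ = 1199 g/s.
= 1199 g/s × 86.4 = 1.036e+05 kg/d.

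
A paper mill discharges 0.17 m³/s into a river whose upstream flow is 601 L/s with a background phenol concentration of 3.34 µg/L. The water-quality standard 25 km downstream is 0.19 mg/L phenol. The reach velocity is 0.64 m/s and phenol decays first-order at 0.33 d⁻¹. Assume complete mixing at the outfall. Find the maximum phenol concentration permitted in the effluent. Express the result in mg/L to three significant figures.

0.989 mg/L

601 L/s = 0.601 m³/s.
3.34 µg/L = 0.00334 mg/L.
Travel time to the compliance point: t = 2.5e+04/0.64 = 3.906e+04 s = 0.4521 d; decay factor exp(−0.33·0.4521) = 0.8614.
So the concentration just after mixing may be at most 0.19/0.8614 = 0.2206 mg/L.
Mass balance: 0.2206·0.771 = 0.17·Cₑ + 0.601·0.00334.
Cₑ = (0.1701 − 0.002007) / 0.17 = 0.9885 mg/L.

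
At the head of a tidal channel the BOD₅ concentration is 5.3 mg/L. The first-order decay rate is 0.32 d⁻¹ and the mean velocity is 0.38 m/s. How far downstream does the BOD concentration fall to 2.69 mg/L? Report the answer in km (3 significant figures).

69.6 km

From C = C₀·e^(−kt), t = ln(C₀/C)/k = ln(5.3/2.69)/0.32 = 0.6782/0.32 = 2.119 d.
Distance = v·t = 0.38 m/s × 1.831e+05 s = 6.958e+04 m = 69.58 km.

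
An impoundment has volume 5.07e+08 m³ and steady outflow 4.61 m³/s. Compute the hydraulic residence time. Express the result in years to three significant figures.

Q = 4.61 m³/s × 3.156e+07 s/yr = 1.455e+08 m³/yr.
Hydraulic residence time τ = V/Q = 5.07e+08/1.455e+08 = 3.485 yr.

3.49 yr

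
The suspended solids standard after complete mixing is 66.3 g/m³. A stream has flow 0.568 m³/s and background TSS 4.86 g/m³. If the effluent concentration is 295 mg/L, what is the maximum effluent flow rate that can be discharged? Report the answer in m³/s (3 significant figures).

Mass balance at complete mixing: C_std·(Q_w + Q_r) = Q_w·C_e + Q_r·C_b.
Rearranging, Q_w = Q_r·(C_std − C_b)/(C_e − C_std) = 0.568·(66.3 − 4.86) / (295 − 66.3) = 0.1526 m³/s.

0.153 m³/s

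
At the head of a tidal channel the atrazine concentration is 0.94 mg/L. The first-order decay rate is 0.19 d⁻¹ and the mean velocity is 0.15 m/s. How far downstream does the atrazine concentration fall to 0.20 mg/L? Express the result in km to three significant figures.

From C = C₀·e^(−kt), t = ln(C₀/C)/k = ln(0.94/0.20)/0.19 = 1.548/0.19 = 8.145 d.
Distance = v·t = 0.15 m/s × 7.037e+05 s = 1.056e+05 m = 105.6 km.

106 km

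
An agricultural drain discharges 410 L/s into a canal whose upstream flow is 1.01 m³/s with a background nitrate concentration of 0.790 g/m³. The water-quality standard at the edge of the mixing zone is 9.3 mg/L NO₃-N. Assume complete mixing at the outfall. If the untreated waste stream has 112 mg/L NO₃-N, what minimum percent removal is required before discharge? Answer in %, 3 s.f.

73.0 %

410 L/s = 0.41 m³/s.
Mass balance: 9.3·1.42 = 0.41·Cₑ + 1.01·0.79.
Cₑ = (13.21 − 0.7979) / 0.41 = 30.26 mg/L.
Required removal = 1 − 30.26/112 = 72.98 %.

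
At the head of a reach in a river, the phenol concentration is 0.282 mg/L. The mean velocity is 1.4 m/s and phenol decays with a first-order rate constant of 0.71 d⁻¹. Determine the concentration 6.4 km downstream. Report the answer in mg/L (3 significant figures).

Travel time t = 6.4 km / 1.4 m/s = 6400/1.4 = 4571 s = 0.05291 d.
First-order decay: C = 0.282·exp(−0.71·0.05291) = 0.282·0.9631 = 0.2716 mg/L.

0.272 mg/L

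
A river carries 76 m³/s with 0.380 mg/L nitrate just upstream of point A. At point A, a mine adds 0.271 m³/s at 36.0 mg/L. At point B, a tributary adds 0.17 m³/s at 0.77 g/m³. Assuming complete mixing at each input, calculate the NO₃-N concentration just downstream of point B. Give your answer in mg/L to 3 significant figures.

After input A: C = (76·0.38 + 0.271·36) / 76.27 = 0.5066 mg/L.
After input B: C = (76.27·0.5066 + 0.17·0.77) / 76.44 = 0.5071 mg/L.

0.507 mg/L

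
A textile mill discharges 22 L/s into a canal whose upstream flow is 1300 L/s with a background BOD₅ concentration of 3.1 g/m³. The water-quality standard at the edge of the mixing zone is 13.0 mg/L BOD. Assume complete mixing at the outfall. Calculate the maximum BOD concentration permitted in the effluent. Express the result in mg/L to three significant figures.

22 L/s = 0.022 m³/s.
1300 L/s = 1.3 m³/s.
Mass balance: 13·1.322 = 0.022·Cₑ + 1.3·3.1.
Cₑ = (17.19 − 4.03) / 0.022 = 598 mg/L.

598 mg/L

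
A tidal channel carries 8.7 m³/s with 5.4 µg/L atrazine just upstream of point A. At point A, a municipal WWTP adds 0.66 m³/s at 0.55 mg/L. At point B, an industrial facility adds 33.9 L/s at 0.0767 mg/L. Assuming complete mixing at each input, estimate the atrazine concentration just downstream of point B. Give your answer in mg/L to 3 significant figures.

0.0439 mg/L

5.4 µg/L = 0.0054 mg/L.
After input A: C = (8.7·0.0054 + 0.66·0.55) / 9.36 = 0.0438 mg/L.
33.9 L/s = 0.0339 m³/s.
After input B: C = (9.36·0.0438 + 0.0339·0.0767) / 9.394 = 0.04392 mg/L.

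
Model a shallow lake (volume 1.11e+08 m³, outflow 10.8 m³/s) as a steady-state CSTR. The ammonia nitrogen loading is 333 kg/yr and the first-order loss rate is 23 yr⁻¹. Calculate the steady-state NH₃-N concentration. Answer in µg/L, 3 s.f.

0.115 µg/L

Outflow Q = 10.8 m³/s × 3.156e+07 s/yr = 3.408e+08 m³/yr.
Steady-state CSTR mass balance: W = Q·C + k·V·C, so C = W/(Q + kV).
Q + kV = 3.408e+08 + 23·1.11e+08 = 2.894e+09 m³/yr.
C = 333/2.894e+09 = 1.151e-07 kg/m³ = 0.0001151 mg/L = 0.1151 µg/L.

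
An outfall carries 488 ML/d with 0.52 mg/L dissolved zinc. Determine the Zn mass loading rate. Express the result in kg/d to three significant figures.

254 kg/d

488 ML/d = 5.648 m³/s.
Mass flux = Q·C = 5.648 m³/s × 0.52 g/m³ = 2.937 g/s.
= 2.937 g/s × 86.4 = 253.8 kg/d.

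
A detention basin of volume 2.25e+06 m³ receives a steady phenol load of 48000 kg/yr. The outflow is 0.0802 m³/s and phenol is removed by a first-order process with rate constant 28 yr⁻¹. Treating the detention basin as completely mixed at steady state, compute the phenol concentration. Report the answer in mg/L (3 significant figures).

Outflow Q = 0.0802 m³/s × 3.156e+07 s/yr = 2.531e+06 m³/yr.
Steady-state CSTR mass balance: W = Q·C + k·V·C, so C = W/(Q + kV).
Q + kV = 2.531e+06 + 28·2.25e+06 = 6.553e+07 m³/yr.
C = 48000/6.553e+07 = 0.0007325 kg/m³ = 0.7325 mg/L.

0.732 mg/L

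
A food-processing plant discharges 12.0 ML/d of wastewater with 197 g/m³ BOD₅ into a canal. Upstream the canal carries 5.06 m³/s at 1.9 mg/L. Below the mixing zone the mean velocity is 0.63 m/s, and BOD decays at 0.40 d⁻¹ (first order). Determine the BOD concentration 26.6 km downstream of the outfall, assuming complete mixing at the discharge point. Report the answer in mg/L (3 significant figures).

12.0 ML/d = 0.1389 m³/s.
After complete mixing, C₀ = (0.1389·197 + 5.06·1.9) / 5.199 = 7.112 mg/L.
Travel time t = 2.66e+04 m / 0.63 m/s = 4.222e+04 s = 0.4887 d.
C = 7.112·exp(−0.40·0.4887) = 7.112·0.8224 = 5.849 mg/L.

5.85 mg/L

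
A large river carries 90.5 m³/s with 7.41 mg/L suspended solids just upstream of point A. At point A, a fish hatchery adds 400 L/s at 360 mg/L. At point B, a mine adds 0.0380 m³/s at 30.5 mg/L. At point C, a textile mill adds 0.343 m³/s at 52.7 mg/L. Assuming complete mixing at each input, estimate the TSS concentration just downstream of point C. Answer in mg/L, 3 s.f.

400 L/s = 0.4 m³/s.
After input A: C = (90.5·7.41 + 0.4·360) / 90.9 = 8.962 mg/L.
After input B: C = (90.9·8.962 + 0.038·30.5) / 90.94 = 8.971 mg/L.
After input C: C = (90.94·8.971 + 0.343·52.7) / 91.28 = 9.135 mg/L.

9.13 mg/L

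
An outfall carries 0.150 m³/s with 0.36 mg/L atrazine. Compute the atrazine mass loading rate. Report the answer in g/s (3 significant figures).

Mass flux = Q·C = 0.15 m³/s × 0.36 g/m³ = 0.054 g/s.

0.0540 g/s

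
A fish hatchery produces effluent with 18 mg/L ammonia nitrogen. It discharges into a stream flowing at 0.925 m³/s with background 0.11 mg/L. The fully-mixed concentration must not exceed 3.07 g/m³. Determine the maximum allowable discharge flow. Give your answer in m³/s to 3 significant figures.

0.183 m³/s

Mass balance at complete mixing: C_std·(Q_w + Q_r) = Q_w·C_e + Q_r·C_b.
Rearranging, Q_w = Q_r·(C_std − C_b)/(C_e − C_std) = 0.925·(3.07 − 0.11) / (18 − 3.07) = 0.1834 m³/s.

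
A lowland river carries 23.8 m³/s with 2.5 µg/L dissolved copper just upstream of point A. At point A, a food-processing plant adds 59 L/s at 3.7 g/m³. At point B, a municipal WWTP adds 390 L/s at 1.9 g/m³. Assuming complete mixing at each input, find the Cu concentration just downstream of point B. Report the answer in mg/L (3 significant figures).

2.5 µg/L = 0.0025 mg/L.
59 L/s = 0.059 m³/s.
After input A: C = (23.8·0.0025 + 0.059·3.7) / 23.86 = 0.01164 mg/L.
390 L/s = 0.39 m³/s.
After input B: C = (23.86·0.01164 + 0.39·1.9) / 24.25 = 0.04201 mg/L.

0.0420 mg/L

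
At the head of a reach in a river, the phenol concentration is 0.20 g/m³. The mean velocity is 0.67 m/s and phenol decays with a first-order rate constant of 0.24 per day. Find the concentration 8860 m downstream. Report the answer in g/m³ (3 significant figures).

0.193 g/m³

Travel time t = 8860 m / 0.67 m/s = 8860/0.67 = 1.322e+04 s = 0.1531 d.
First-order decay: C = 0.20·exp(−0.24·0.1531) = 0.20·0.9639 = 0.1928 g/m³.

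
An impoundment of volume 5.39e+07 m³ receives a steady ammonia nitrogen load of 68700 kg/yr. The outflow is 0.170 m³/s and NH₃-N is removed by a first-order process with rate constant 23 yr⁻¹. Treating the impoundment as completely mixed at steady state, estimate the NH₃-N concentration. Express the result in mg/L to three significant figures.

0.0552 mg/L

Outflow Q = 0.170 m³/s × 3.156e+07 s/yr = 5.365e+06 m³/yr.
Steady-state CSTR mass balance: W = Q·C + k·V·C, so C = W/(Q + kV).
Q + kV = 5.365e+06 + 23·5.39e+07 = 1.245e+09 m³/yr.
C = 68700/1.245e+09 = 5.518e-05 kg/m³ = 0.05518 mg/L.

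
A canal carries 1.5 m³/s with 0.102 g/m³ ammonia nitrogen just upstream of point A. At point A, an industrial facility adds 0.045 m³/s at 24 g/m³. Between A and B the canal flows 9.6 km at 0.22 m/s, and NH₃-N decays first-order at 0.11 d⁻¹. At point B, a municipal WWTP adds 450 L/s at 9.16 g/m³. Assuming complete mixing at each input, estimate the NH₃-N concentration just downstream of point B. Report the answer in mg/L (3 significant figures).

2.65 mg/L

After input A: C = (1.5·0.102 + 0.045·24) / 1.545 = 0.7981 mg/L.
Over the 9.6 km reach to input B (t = 4.364e+04 s = 0.5051 d), decay gives C = 0.7981·exp(−0.11·0.5051) = 0.7549 mg/L.
450 L/s = 0.45 m³/s.
After input B: C = (1.545·0.7549 + 0.45·9.16) / 1.995 = 2.651 mg/L.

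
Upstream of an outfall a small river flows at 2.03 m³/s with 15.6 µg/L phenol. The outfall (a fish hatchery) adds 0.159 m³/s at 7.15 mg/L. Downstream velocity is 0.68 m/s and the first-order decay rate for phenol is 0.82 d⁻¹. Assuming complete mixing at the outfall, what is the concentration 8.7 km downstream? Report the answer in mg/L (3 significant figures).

0.473 mg/L

15.6 µg/L = 0.0156 mg/L.
After complete mixing, C₀ = (0.159·7.15 + 2.03·0.0156) / 2.189 = 0.5338 mg/L.
Travel time t = 8700 m / 0.68 m/s = 1.279e+04 s = 0.1481 d.
C = 0.5338·exp(−0.82·0.1481) = 0.5338·0.8857 = 0.4728 mg/L.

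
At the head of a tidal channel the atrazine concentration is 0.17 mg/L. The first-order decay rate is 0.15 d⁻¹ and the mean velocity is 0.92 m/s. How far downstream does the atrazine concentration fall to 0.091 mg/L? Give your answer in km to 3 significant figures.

From C = C₀·e^(−kt), t = ln(C₀/C)/k = ln(0.17/0.091)/0.15 = 0.6249/0.15 = 4.166 d.
Distance = v·t = 0.92 m/s × 3.6e+05 s = 3.312e+05 m = 331.2 km.

331 km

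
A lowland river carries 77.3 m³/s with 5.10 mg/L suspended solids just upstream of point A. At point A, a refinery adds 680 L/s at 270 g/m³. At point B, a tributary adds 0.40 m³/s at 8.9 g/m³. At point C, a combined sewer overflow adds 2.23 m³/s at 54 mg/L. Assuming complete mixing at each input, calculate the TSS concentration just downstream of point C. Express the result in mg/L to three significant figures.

8.71 mg/L

680 L/s = 0.68 m³/s.
After input A: C = (77.3·5.1 + 0.68·270) / 77.98 = 7.41 mg/L.
After input B: C = (77.98·7.41 + 0.4·8.9) / 78.38 = 7.418 mg/L.
After input C: C = (78.38·7.418 + 2.23·54) / 80.61 = 8.706 mg/L.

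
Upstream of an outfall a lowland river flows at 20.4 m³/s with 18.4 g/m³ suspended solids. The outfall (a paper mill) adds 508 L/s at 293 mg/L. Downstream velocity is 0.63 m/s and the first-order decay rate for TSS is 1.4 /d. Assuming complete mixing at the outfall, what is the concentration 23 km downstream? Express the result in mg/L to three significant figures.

13.9 mg/L

508 L/s = 0.508 m³/s.
After complete mixing, C₀ = (0.508·293 + 20.4·18.4) / 20.91 = 25.07 mg/L.
Travel time t = 2.3e+04 m / 0.63 m/s = 3.651e+04 s = 0.4225 d.
C = 25.07·exp(−1.4·0.4225) = 25.07·0.5535 = 13.88 mg/L.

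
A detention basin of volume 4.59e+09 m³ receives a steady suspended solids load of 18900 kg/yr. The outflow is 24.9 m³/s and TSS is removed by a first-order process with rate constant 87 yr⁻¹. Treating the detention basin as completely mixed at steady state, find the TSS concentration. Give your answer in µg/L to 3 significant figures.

Outflow Q = 24.9 m³/s × 3.156e+07 s/yr = 7.858e+08 m³/yr.
Steady-state CSTR mass balance: W = Q·C + k·V·C, so C = W/(Q + kV).
Q + kV = 7.858e+08 + 87·4.59e+09 = 4.001e+11 m³/yr.
C = 18900/4.001e+11 = 4.724e-08 kg/m³ = 4.724e-05 mg/L = 0.04724 µg/L.

0.0472 µg/L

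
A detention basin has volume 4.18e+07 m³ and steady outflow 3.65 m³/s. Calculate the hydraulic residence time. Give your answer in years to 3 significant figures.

Q = 3.65 m³/s × 3.156e+07 s/yr = 1.152e+08 m³/yr.
Hydraulic residence time τ = V/Q = 4.18e+07/1.152e+08 = 0.3629 yr.

0.363 yr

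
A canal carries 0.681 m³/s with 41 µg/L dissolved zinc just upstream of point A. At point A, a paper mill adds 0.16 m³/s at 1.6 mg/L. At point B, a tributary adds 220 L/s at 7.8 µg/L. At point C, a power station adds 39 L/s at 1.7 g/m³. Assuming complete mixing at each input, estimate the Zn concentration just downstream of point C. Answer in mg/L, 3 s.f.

0.320 mg/L

41 µg/L = 0.041 mg/L.
After input A: C = (0.681·0.041 + 0.16·1.6) / 0.841 = 0.3376 mg/L.
220 L/s = 0.22 m³/s.
7.8 µg/L = 0.0078 mg/L.
After input B: C = (0.841·0.3376 + 0.22·0.0078) / 1.061 = 0.2692 mg/L.
39 L/s = 0.039 m³/s.
After input C: C = (1.061·0.2692 + 0.039·1.7) / 1.1 = 0.3199 mg/L.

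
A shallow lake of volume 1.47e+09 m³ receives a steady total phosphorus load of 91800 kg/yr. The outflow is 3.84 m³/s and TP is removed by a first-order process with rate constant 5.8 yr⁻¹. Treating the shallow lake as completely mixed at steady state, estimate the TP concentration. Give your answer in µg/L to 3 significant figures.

10.6 µg/L

Outflow Q = 3.84 m³/s × 3.156e+07 s/yr = 1.212e+08 m³/yr.
Steady-state CSTR mass balance: W = Q·C + k·V·C, so C = W/(Q + kV).
Q + kV = 1.212e+08 + 5.8·1.47e+09 = 8.647e+09 m³/yr.
C = 91800/8.647e+09 = 1.062e-05 kg/m³ = 0.01062 mg/L = 10.62 µg/L.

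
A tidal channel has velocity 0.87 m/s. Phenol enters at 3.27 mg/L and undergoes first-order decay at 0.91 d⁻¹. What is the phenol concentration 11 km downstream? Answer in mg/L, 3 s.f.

Travel time t = 11 km / 0.87 m/s = 1.1e+04/0.87 = 1.264e+04 s = 0.1463 d.
First-order decay: C = 3.27·exp(−0.91·0.1463) = 3.27·0.8753 = 2.862 mg/L.

2.86 mg/L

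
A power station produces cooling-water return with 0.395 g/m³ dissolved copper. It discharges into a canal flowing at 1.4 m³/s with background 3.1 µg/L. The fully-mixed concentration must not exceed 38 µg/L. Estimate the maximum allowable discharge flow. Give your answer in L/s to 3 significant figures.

137 L/s

3.1 µg/L = 0.0031 mg/L.
38 µg/L = 0.038 mg/L.
Mass balance at complete mixing: C_std·(Q_w + Q_r) = Q_w·C_e + Q_r·C_b.
Rearranging, Q_w = Q_r·(C_std − C_b)/(C_e − C_std) = 1.4·(0.038 − 0.0031) / (0.395 − 0.038) = 0.1369 m³/s.
= 136.9 L/s.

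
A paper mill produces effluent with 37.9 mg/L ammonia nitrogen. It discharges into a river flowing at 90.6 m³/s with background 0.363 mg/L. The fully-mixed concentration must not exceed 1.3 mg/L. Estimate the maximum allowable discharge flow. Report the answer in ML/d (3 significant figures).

200 ML/d

Mass balance at complete mixing: C_std·(Q_w + Q_r) = Q_w·C_e + Q_r·C_b.
Rearranging, Q_w = Q_r·(C_std − C_b)/(C_e − C_std) = 90.6·(1.3 − 0.363) / (37.9 − 1.3) = 2.319 m³/s.
= 200.4 ML/d.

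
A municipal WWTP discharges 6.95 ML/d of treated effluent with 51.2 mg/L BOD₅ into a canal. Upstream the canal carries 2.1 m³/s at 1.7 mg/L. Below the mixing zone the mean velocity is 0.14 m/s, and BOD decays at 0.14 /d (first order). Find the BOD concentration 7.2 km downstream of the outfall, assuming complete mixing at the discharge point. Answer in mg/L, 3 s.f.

3.24 mg/L

6.95 ML/d = 0.08044 m³/s.
After complete mixing, C₀ = (0.08044·51.2 + 2.1·1.7) / 2.18 = 3.526 mg/L.
Travel time t = 7200 m / 0.14 m/s = 5.143e+04 s = 0.5952 d.
C = 3.526·exp(−0.14·0.5952) = 3.526·0.92 = 3.244 mg/L.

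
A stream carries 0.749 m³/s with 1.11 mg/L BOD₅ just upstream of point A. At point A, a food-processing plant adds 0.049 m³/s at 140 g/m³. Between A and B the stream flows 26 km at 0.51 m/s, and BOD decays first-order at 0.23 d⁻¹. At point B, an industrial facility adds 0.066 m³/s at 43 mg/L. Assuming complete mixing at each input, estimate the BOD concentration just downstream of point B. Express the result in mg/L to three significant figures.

11.1 mg/L

After input A: C = (0.749·1.11 + 0.049·140) / 0.798 = 9.638 mg/L.
Over the 26 km reach to input B (t = 5.098e+04 s = 0.5901 d), decay gives C = 9.638·exp(−0.23·0.5901) = 8.415 mg/L.
After input B: C = (0.798·8.415 + 0.066·43) / 0.864 = 11.06 mg/L.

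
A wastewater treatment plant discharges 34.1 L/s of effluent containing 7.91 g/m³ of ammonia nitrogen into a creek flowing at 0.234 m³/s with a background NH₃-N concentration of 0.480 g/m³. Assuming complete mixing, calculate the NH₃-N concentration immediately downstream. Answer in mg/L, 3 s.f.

34.1 L/s = 0.0341 m³/s.
By mass balance at complete mixing, C = (0.0341·7.91 + 0.234·0.48) / (0.0341 + 0.234) = 0.3821/0.2681 = 1.425 mg/L.

1.43 mg/L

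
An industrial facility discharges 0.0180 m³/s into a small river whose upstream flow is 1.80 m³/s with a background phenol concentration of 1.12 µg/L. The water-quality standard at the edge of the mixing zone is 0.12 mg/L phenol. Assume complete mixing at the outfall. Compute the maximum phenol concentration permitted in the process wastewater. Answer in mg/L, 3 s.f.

1.12 µg/L = 0.00112 mg/L.
Mass balance: 0.12·1.818 = 0.018·Cₑ + 1.8·0.00112.
Cₑ = (0.2182 − 0.002016) / 0.018 = 12.01 mg/L.

12.0 mg/L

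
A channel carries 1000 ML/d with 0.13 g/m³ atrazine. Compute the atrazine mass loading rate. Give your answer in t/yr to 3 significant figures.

1000 ML/d = 11.57 m³/s.
Mass flux = Q·C = 11.57 m³/s × 0.13 g/m³ = 1.505 g/s.
= 1.505 g/s × 31.56 = 47.48 t/yr.

47.5 t/yr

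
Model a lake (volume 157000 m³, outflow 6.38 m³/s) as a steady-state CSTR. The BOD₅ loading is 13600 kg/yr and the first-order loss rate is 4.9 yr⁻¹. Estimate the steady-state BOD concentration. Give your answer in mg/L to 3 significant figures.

Outflow Q = 6.38 m³/s × 3.156e+07 s/yr = 2.013e+08 m³/yr.
Steady-state CSTR mass balance: W = Q·C + k·V·C, so C = W/(Q + kV).
Q + kV = 2.013e+08 + 4.9·157000 = 2.021e+08 m³/yr.
C = 13600/2.021e+08 = 6.729e-05 kg/m³ = 0.06729 mg/L.

0.0673 mg/L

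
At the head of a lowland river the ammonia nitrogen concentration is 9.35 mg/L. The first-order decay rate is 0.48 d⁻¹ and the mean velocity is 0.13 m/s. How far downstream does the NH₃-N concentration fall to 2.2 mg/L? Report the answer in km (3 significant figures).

From C = C₀·e^(−kt), t = ln(C₀/C)/k = ln(9.35/2.2)/0.48 = 1.447/0.48 = 3.014 d.
Distance = v·t = 0.13 m/s × 2.604e+05 s = 3.386e+04 m = 33.86 km.

33.9 km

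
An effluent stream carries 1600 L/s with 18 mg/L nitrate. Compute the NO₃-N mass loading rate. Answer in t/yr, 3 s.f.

909 t/yr

1600 L/s = 1.6 m³/s.
Mass flux = Q·C = 1.6 m³/s × 18 g/m³ = 28.8 g/s.
= 28.8 g/s × 31.56 = 908.9 t/yr.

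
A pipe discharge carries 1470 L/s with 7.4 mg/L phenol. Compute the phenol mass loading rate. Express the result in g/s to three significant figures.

10.9 g/s

1470 L/s = 1.47 m³/s.
Mass flux = Q·C = 1.47 m³/s × 7.4 g/m³ = 10.88 g/s.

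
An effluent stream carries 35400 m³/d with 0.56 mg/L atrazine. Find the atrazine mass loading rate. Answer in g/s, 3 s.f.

0.229 g/s

35400 m³/d = 0.4097 m³/s.
Mass flux = Q·C = 0.4097 m³/s × 0.56 g/m³ = 0.2294 g/s.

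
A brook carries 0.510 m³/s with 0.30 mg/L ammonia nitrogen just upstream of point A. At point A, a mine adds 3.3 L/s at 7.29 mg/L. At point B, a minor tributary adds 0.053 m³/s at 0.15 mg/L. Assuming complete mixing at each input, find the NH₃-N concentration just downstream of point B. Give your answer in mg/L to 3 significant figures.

0.327 mg/L

3.3 L/s = 0.0033 m³/s.
After input A: C = (0.51·0.3 + 0.0033·7.29) / 0.5133 = 0.3449 mg/L.
After input B: C = (0.5133·0.3449 + 0.053·0.15) / 0.5663 = 0.3267 mg/L.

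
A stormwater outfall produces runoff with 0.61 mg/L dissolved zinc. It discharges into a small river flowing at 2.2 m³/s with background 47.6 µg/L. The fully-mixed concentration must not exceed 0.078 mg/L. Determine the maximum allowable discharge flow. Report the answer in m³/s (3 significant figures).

0.126 m³/s

47.6 µg/L = 0.0476 mg/L.
Mass balance at complete mixing: C_std·(Q_w + Q_r) = Q_w·C_e + Q_r·C_b.
Rearranging, Q_w = Q_r·(C_std − C_b)/(C_e − C_std) = 2.2·(0.078 − 0.0476) / (0.61 − 0.078) = 0.1257 m³/s.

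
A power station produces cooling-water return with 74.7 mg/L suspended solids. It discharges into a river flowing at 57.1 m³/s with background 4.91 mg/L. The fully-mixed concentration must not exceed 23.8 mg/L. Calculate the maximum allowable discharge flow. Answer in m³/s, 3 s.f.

Mass balance at complete mixing: C_std·(Q_w + Q_r) = Q_w·C_e + Q_r·C_b.
Rearranging, Q_w = Q_r·(C_std − C_b)/(C_e − C_std) = 57.1·(23.8 − 4.91) / (74.7 − 23.8) = 21.19 m³/s.

21.2 m³/s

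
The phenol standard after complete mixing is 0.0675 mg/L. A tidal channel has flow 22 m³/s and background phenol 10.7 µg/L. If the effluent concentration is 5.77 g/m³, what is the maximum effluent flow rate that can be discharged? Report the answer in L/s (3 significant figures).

219 L/s

10.7 µg/L = 0.0107 mg/L.
Mass balance at complete mixing: C_std·(Q_w + Q_r) = Q_w·C_e + Q_r·C_b.
Rearranging, Q_w = Q_r·(C_std − C_b)/(C_e − C_std) = 22·(0.0675 − 0.0107) / (5.77 − 0.0675) = 0.2191 m³/s.
= 219.1 L/s.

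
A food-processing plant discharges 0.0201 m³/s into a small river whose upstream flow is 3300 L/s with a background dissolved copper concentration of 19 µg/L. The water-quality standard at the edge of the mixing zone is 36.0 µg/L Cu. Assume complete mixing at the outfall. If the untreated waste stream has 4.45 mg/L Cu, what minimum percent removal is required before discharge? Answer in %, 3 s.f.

3300 L/s = 3.3 m³/s.
19 µg/L = 0.019 mg/L.
36.0 µg/L = 0.036 mg/L.
Mass balance: 0.036·3.32 = 0.0201·Cₑ + 3.3·0.019.
Cₑ = (0.1195 − 0.0627) / 0.0201 = 2.827 mg/L.
Required removal = 1 − 2.827/4.45 = 36.47 %.

36.5 %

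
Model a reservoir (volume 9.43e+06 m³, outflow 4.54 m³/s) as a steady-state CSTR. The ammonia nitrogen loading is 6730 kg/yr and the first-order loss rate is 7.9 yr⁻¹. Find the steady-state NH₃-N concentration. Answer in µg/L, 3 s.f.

30.9 µg/L

Outflow Q = 4.54 m³/s × 3.156e+07 s/yr = 1.433e+08 m³/yr.
Steady-state CSTR mass balance: W = Q·C + k·V·C, so C = W/(Q + kV).
Q + kV = 1.433e+08 + 7.9·9.43e+06 = 2.178e+08 m³/yr.
C = 6730/2.178e+08 = 3.09e-05 kg/m³ = 0.0309 mg/L = 30.9 µg/L.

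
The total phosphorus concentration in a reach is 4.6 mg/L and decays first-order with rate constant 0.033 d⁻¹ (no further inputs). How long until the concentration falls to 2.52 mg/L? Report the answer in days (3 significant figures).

t = ln(C₀/C)/k = ln(4.6/2.52)/0.033 = 0.6018/0.033 = 18.24 d.

18.2 d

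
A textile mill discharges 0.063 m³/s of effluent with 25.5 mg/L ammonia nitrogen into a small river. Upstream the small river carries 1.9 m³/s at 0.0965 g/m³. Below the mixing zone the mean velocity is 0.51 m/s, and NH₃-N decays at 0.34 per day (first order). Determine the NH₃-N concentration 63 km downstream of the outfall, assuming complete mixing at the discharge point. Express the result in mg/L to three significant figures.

0.561 mg/L

After complete mixing, C₀ = (0.063·25.5 + 1.9·0.0965) / 1.963 = 0.9118 mg/L.
Travel time t = 6.3e+04 m / 0.51 m/s = 1.235e+05 s = 1.43 d.
C = 0.9118·exp(−0.34·1.43) = 0.9118·0.615 = 0.5608 mg/L.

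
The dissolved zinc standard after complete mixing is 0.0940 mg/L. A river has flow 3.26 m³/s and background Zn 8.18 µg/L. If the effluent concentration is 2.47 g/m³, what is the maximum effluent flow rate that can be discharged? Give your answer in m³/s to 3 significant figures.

8.18 µg/L = 0.00818 mg/L.
Mass balance at complete mixing: C_std·(Q_w + Q_r) = Q_w·C_e + Q_r·C_b.
Rearranging, Q_w = Q_r·(C_std − C_b)/(C_e − C_std) = 3.26·(0.094 − 0.00818) / (2.47 − 0.094) = 0.1177 m³/s.

0.118 m³/s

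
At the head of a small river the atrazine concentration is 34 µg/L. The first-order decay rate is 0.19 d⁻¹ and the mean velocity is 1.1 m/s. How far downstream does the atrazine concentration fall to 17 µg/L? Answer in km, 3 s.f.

From C = C₀·e^(−kt), t = ln(C₀/C)/k = ln(34/17)/0.19 = 0.6931/0.19 = 3.648 d.
Distance = v·t = 1.1 m/s × 3.152e+05 s = 3.467e+05 m = 346.7 km.

347 km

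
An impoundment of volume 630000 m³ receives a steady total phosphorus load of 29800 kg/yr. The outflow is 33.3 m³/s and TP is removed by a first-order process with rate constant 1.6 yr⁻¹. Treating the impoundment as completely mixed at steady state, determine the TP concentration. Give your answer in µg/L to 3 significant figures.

28.3 µg/L

Outflow Q = 33.3 m³/s × 3.156e+07 s/yr = 1.051e+09 m³/yr.
Steady-state CSTR mass balance: W = Q·C + k·V·C, so C = W/(Q + kV).
Q + kV = 1.051e+09 + 1.6·630000 = 1.052e+09 m³/yr.
C = 29800/1.052e+09 = 2.833e-05 kg/m³ = 0.02833 mg/L = 28.33 µg/L.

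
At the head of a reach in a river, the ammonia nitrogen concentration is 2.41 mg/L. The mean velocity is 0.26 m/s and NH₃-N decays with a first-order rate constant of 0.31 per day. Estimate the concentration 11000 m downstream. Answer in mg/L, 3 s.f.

Travel time t = 11000 m / 0.26 m/s = 1.1e+04/0.26 = 4.231e+04 s = 0.4897 d.
First-order decay: C = 2.41·exp(−0.31·0.4897) = 2.41·0.8592 = 2.071 mg/L.

2.07 mg/L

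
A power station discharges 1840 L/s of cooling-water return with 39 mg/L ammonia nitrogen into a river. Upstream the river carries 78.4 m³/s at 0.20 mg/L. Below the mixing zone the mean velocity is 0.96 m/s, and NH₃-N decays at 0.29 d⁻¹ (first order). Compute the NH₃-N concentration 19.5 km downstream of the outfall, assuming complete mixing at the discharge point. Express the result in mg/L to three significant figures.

1840 L/s = 1.84 m³/s.
After complete mixing, C₀ = (1.84·39 + 78.4·0.2) / 80.24 = 1.09 mg/L.
Travel time t = 1.95e+04 m / 0.96 m/s = 2.031e+04 s = 0.2351 d.
C = 1.09·exp(−0.29·0.2351) = 1.09·0.9341 = 1.018 mg/L.

1.02 mg/L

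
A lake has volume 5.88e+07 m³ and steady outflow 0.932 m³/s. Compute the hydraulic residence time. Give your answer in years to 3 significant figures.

2.00 yr

Q = 0.932 m³/s × 3.156e+07 s/yr = 2.941e+07 m³/yr.
Hydraulic residence time τ = V/Q = 5.88e+07/2.941e+07 = 1.999 yr.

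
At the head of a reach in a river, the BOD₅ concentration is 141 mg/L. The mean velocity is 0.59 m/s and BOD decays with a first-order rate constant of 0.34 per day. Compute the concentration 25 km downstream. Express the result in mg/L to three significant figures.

Travel time t = 25 km / 0.59 m/s = 2.5e+04/0.59 = 4.237e+04 s = 0.4904 d.
First-order decay: C = 141·exp(−0.34·0.4904) = 141·0.8464 = 119.3 mg/L.

119 mg/L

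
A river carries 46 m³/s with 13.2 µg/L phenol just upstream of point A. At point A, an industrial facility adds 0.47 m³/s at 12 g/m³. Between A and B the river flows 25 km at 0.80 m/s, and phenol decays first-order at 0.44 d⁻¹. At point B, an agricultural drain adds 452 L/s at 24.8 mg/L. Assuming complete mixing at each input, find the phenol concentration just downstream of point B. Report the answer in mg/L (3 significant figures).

0.352 mg/L

13.2 µg/L = 0.0132 mg/L.
After input A: C = (46·0.0132 + 0.47·12) / 46.47 = 0.1344 mg/L.
Over the 25 km reach to input B (t = 3.125e+04 s = 0.3617 d), decay gives C = 0.1344·exp(−0.44·0.3617) = 0.1147 mg/L.
452 L/s = 0.452 m³/s.
After input B: C = (46.47·0.1147 + 0.452·24.8) / 46.92 = 0.3525 mg/L.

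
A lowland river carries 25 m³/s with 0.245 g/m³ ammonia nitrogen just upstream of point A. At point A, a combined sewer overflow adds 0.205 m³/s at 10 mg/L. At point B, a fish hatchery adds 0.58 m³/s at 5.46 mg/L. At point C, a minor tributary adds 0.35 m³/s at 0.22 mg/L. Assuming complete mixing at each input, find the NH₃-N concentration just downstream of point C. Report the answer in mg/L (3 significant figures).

After input A: C = (25·0.245 + 0.205·10) / 25.2 = 0.3243 mg/L.
After input B: C = (25.2·0.3243 + 0.58·5.46) / 25.78 = 0.4399 mg/L.
After input C: C = (25.78·0.4399 + 0.35·0.22) / 26.13 = 0.4369 mg/L.

0.437 mg/L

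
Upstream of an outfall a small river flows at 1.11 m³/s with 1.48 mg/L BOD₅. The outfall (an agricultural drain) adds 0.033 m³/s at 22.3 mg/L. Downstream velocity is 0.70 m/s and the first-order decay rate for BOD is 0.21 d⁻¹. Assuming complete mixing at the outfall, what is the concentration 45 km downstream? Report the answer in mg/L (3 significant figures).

1.78 mg/L

After complete mixing, C₀ = (0.033·22.3 + 1.11·1.48) / 1.143 = 2.081 mg/L.
Travel time t = 4.5e+04 m / 0.70 m/s = 6.429e+04 s = 0.744 d.
C = 2.081·exp(−0.21·0.744) = 2.081·0.8553 = 1.78 mg/L.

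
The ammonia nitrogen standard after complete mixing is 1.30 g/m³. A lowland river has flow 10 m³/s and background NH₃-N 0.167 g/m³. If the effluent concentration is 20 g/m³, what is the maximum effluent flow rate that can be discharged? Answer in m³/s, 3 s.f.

0.606 m³/s

Mass balance at complete mixing: C_std·(Q_w + Q_r) = Q_w·C_e + Q_r·C_b.
Rearranging, Q_w = Q_r·(C_std − C_b)/(C_e − C_std) = 10·(1.3 − 0.167) / (20 − 1.3) = 0.6059 m³/s.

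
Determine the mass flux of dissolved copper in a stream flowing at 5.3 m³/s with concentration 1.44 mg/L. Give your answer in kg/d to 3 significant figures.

Mass flux = Q·C = 5.3 m³/s × 1.44 g/m³ = 7.632 g/s.
= 7.632 g/s × 86.4 = 659.4 kg/d.

659 kg/d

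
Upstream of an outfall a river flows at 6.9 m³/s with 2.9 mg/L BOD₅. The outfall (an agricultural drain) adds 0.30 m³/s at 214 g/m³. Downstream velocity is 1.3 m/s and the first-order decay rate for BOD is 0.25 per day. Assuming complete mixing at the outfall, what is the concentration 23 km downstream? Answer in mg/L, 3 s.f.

After complete mixing, C₀ = (0.3·214 + 6.9·2.9) / 7.2 = 11.7 mg/L.
Travel time t = 2.3e+04 m / 1.3 m/s = 1.769e+04 s = 0.2048 d.
C = 11.7·exp(−0.25·0.2048) = 11.7·0.9501 = 11.11 mg/L.

11.1 mg/L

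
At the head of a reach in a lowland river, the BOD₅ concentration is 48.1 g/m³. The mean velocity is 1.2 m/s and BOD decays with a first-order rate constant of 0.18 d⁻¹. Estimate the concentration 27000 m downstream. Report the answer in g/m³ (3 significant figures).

Travel time t = 27000 m / 1.2 m/s = 2.7e+04/1.2 = 2.25e+04 s = 0.2604 d.
First-order decay: C = 48.1·exp(−0.18·0.2604) = 48.1·0.9542 = 45.9 g/m³.

45.9 g/m³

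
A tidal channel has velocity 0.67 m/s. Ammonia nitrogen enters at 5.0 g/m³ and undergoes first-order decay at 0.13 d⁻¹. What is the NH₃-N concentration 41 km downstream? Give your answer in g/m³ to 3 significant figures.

Travel time t = 41 km / 0.67 m/s = 4.1e+04/0.67 = 6.119e+04 s = 0.7083 d.
First-order decay: C = 5.0·exp(−0.13·0.7083) = 5.0·0.912 = 4.56 g/m³.

4.56 g/m³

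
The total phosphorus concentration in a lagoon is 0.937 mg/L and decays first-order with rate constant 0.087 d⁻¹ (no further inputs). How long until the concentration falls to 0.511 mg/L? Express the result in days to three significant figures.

t = ln(C₀/C)/k = ln(0.937/0.511)/0.087 = 0.6063/0.087 = 6.969 d.

6.97 d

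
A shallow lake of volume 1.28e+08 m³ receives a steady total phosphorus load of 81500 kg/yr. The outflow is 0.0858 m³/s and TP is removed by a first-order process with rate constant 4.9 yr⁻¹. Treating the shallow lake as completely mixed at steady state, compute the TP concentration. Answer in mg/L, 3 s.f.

0.129 mg/L

Outflow Q = 0.0858 m³/s × 3.156e+07 s/yr = 2.708e+06 m³/yr.
Steady-state CSTR mass balance: W = Q·C + k·V·C, so C = W/(Q + kV).
Q + kV = 2.708e+06 + 4.9·1.28e+08 = 6.299e+08 m³/yr.
C = 81500/6.299e+08 = 0.0001294 kg/m³ = 0.1294 mg/L.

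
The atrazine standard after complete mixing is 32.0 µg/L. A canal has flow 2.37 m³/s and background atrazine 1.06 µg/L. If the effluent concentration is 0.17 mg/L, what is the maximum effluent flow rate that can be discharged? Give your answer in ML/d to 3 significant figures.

1.06 µg/L = 0.00106 mg/L.
32.0 µg/L = 0.032 mg/L.
Mass balance at complete mixing: C_std·(Q_w + Q_r) = Q_w·C_e + Q_r·C_b.
Rearranging, Q_w = Q_r·(C_std − C_b)/(C_e − C_std) = 2.37·(0.032 − 0.00106) / (0.17 − 0.032) = 0.5314 m³/s.
= 45.91 ML/d.

45.9 ML/d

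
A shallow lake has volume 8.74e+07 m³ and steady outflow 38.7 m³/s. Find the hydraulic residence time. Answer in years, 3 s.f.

0.0716 yr

Q = 38.7 m³/s × 3.156e+07 s/yr = 1.221e+09 m³/yr.
Hydraulic residence time τ = V/Q = 8.74e+07/1.221e+09 = 0.07156 yr.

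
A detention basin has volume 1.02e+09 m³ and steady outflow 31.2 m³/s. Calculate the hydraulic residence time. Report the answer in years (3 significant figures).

Q = 31.2 m³/s × 3.156e+07 s/yr = 9.846e+08 m³/yr.
Hydraulic residence time τ = V/Q = 1.02e+09/9.846e+08 = 1.036 yr.

1.04 yr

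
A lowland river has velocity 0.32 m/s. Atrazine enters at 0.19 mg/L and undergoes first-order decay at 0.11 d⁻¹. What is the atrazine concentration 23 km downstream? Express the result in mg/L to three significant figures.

0.173 mg/L

Travel time t = 23 km / 0.32 m/s = 2.3e+04/0.32 = 7.188e+04 s = 0.8319 d.
First-order decay: C = 0.19·exp(−0.11·0.8319) = 0.19·0.9126 = 0.1734 mg/L.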